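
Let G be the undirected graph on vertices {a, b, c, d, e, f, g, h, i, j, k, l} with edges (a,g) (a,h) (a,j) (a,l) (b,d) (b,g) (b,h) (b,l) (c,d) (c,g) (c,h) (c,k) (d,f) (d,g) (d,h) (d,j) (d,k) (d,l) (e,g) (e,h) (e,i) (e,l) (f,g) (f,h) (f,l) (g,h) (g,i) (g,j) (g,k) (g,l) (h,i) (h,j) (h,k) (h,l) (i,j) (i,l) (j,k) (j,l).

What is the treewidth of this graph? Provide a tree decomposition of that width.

The largest bag has 5 vertices, giving width 4; this decomposition certifies tw(G) ≤ 4. For the lower bound, the 5 vertices {c, d, g, h, k} are pairwise adjacent, and any tree decomposition puts a clique entirely inside one bag — forcing width ≥ 4. Hence tw(G) = 4 exactly.

Treewidth 4.
One optimal decomposition is:
Bags: B1 = {d, g, h, j, l}  B2 = {d, g, h, j, k}  B3 = {c, d, g, h, k}  B4 = {d, f, g, h, l}  B5 = {a, g, h, j, l}  B6 = {b, d, g, h, l}  B7 = {g, h, i, j, l}  B8 = {e, g, h, i, l}
Tree: B1–B2, B2–B3, B1–B4, B1–B5, B1–B6, B5–B7, B7–B8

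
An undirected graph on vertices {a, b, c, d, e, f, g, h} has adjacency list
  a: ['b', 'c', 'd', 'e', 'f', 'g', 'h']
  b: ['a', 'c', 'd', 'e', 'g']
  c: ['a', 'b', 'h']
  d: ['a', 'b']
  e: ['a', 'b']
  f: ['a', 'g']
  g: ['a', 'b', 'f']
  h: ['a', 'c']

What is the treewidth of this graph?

2

A width-2 tree decomposition is:
Bags: B1 = {a, b, g}  B2 = {a, b, c}  B3 = {a, f, g}  B4 = {a, c, h}  B5 = {a, b, e}  B6 = {a, b, d}
Tree: B1–B2, B1–B3, B2–B4, B2–B5, B1–B6
Every bag has size at most 3, so the width is 3 − 1 = 2 and tw(G) ≤ 2. Conversely, {a, c, h} is a clique of size 3, and the vertices of any clique must share a bag in every tree decomposition; so some bag has ≥ 3 vertices and tw(G) ≥ 2. The upper and lower bounds meet at 2, so that is the treewidth.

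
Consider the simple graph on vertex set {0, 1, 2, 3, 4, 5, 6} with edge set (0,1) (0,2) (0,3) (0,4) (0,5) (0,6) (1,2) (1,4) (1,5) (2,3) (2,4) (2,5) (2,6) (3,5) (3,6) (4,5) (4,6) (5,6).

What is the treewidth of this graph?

4

A width-4 tree decomposition is:
Bags: B1 = {0, 1, 2, 4, 5}  B2 = {0, 2, 4, 5, 6}  B3 = {0, 2, 3, 5, 6}
Tree: B1–B2, B2–B3
Each bag holds 5 vertices, so the decomposition has width 4, which upper-bounds the treewidth. Conversely, {0, 2, 3, 5, 6} is a clique of size 5, and the vertices of any clique must share a bag in every tree decomposition; so some bag has ≥ 5 vertices and tw(G) ≥ 4. The upper and lower bounds meet at 4, so that is the treewidth.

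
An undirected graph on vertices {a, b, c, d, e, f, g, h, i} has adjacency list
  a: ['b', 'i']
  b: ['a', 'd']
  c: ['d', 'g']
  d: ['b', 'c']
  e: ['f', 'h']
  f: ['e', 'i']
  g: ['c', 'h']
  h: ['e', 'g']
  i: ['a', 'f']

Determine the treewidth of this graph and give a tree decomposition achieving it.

Every bag has size at most 3, so the width is 3 − 1 = 2 and tw(G) ≤ 2. Since g–h–e–f–i–a–b–d–c–g is a cycle in G, G is not acyclic. Forests are exactly the graphs of treewidth ≤ 1, so tw(G) ≥ 2. Therefore the treewidth is 2.

Treewidth 2.
One such decomposition:
Bags: B1 = {e, g, h}  B2 = {e, f, g}  B3 = {f, g, i}  B4 = {a, g, i}  B5 = {a, b, g}  B6 = {b, d, g}  B7 = {c, d, g}
Tree: B1–B2, B2–B3, B3–B4, B4–B5, B5–B6, B6–B7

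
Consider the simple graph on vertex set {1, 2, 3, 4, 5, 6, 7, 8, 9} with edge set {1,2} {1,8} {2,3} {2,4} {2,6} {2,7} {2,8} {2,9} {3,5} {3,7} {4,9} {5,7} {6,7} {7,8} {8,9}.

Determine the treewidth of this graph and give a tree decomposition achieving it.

Treewidth 2.
One such decomposition:
Bags: B1 = {2, 8, 9}  B2 = {2, 7, 8}  B3 = {2, 6, 7}  B4 = {2, 3, 7}  B5 = {2, 4, 9}  B6 = {3, 5, 7}  B7 = {1, 2, 8}
Tree: B1–B2, B2–B3, B2–B4, B1–B5, B4–B6, B2–B7

The largest bag has 3 vertices, giving width 2; this decomposition certifies tw(G) ≤ 2. Conversely, {1, 2, 8} is a clique of size 3, and the vertices of any clique must share a bag in every tree decomposition; so some bag has ≥ 3 vertices and tw(G) ≥ 2. Therefore the treewidth is 2.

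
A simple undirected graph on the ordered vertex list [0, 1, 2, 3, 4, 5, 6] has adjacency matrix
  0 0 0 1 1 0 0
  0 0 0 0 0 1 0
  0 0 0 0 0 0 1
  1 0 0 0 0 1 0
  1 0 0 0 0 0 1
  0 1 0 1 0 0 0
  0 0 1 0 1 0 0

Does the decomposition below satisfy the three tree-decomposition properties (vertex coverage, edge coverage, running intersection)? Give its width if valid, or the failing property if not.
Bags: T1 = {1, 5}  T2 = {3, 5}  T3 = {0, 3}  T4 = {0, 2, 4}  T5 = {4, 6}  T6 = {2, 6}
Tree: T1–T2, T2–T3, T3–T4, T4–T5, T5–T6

A tree decomposition must satisfy three properties: every vertex lies in some bag; for every edge, both endpoints lie together in some bag; and for every vertex, the bags containing it form a connected subtree. Here bags containing vertex 2 are not connected in the tree, so the decomposition is invalid.

No — bags containing vertex 2 are not connected in the tree.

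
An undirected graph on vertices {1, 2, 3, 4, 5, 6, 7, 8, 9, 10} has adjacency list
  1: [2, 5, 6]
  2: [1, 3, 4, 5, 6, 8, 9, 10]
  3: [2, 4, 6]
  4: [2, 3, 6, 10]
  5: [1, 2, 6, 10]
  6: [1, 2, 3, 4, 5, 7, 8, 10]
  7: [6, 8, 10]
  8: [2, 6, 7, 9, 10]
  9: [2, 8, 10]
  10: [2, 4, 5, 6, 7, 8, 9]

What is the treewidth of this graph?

A width-3 tree decomposition is:
Bags: B1 = {2, 6, 8, 10}  B2 = {2, 8, 9, 10}  B3 = {6, 7, 8, 10}  B4 = {2, 4, 6, 10}  B5 = {2, 3, 4, 6}  B6 = {2, 5, 6, 10}  B7 = {1, 2, 5, 6}
Tree: B1–B2, B1–B3, B1–B4, B4–B5, B1–B6, B6–B7
The largest bag has 4 vertices, giving width 3; this decomposition certifies tw(G) ≤ 3. For the lower bound, the 4 vertices {2, 8, 9, 10} are pairwise adjacent, and any tree decomposition puts a clique entirely inside one bag — forcing width ≥ 3. Therefore the treewidth is 3.

3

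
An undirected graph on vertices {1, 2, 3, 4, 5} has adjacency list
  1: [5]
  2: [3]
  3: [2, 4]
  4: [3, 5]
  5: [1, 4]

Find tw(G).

A width-1 tree decomposition is:
Bags: B1 = {2, 3}  B2 = {3, 4}  B3 = {4, 5}  B4 = {1, 5}
Tree: B1–B2, B2–B3, B3–B4
The largest bag has 2 vertices, giving width 1; this decomposition certifies tw(G) ≤ 1. G has an edge, so its treewidth is at least 1. Therefore the treewidth is 1.

1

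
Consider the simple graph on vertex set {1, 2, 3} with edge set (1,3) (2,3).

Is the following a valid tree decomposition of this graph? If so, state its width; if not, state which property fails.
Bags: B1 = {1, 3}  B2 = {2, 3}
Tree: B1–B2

Yes; width 1.

Vertex coverage: the bags together contain {1, 2, 3}, the full vertex set. Edge coverage: each edge of G has both endpoints in at least one bag. Running intersection: for every vertex, the bags containing it form a connected subtree. All three properties hold, so this is a valid tree decomposition of width max|bag| − 1 = 1, and hence tw(G) ≤ 1.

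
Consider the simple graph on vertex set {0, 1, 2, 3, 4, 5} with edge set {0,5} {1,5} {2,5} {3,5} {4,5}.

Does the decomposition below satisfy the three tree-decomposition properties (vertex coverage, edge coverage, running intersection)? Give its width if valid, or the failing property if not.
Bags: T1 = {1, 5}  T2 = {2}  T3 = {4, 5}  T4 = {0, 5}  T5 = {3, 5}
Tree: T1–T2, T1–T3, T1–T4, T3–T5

No — edge (5,2) lies in no bag.

A tree decomposition must satisfy three properties: every vertex lies in some bag; for every edge, both endpoints lie together in some bag; and for every vertex, the bags containing it form a connected subtree. Here edge (5,2) lies in no bag, so the decomposition is invalid.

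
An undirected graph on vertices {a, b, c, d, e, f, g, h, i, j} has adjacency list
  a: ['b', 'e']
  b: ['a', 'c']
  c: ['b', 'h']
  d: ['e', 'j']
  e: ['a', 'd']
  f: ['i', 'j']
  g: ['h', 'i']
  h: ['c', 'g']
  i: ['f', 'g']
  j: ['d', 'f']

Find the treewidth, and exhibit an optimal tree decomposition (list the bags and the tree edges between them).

Treewidth 2.
One such decomposition:
Bags: B1 = {c, g, h}  B2 = {c, g, i}  B3 = {c, f, i}  B4 = {c, f, j}  B5 = {c, d, j}  B6 = {c, d, e}  B7 = {a, c, e}  B8 = {a, b, c}
Tree: B1–B2, B2–B3, B3–B4, B4–B5, B5–B6, B6–B7, B7–B8

Every bag has size at most 3, so the width is 3 − 1 = 2 and tw(G) ≤ 2. For the lower bound, G contains the cycle c–h–g–i–f–j–d–e–a–b–c, so G is not a forest; only forests have treewidth ≤ 1, hence tw(G) ≥ 2. Hence tw(G) = 2 exactly.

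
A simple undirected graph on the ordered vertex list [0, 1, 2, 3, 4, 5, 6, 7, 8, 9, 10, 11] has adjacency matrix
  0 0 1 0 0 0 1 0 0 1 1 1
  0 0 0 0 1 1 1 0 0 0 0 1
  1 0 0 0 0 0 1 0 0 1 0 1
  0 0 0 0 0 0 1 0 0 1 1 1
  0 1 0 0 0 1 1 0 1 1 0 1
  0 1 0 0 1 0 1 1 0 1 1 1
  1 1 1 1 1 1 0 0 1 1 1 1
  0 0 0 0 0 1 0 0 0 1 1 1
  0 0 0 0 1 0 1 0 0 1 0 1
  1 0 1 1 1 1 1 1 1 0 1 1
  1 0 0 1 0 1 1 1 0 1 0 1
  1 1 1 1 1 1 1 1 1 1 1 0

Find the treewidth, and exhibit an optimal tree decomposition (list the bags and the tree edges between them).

Treewidth 4.
Bags: B1 = {4, 5, 6, 9, 11}  B2 = {5, 6, 9, 10, 11}  B3 = {0, 6, 9, 10, 11}  B4 = {1, 4, 5, 6, 11}  B5 = {4, 6, 8, 9, 11}  B6 = {5, 7, 9, 10, 11}  B7 = {3, 6, 9, 10, 11}  B8 = {0, 2, 6, 9, 11}
Tree: B1–B2, B2–B3, B1–B4, B1–B5, B2–B6, B2–B7, B3–B8

Each bag holds 5 vertices, so the decomposition has width 4, which upper-bounds the treewidth. Conversely, {1, 4, 5, 6, 11} is a clique of size 5, and the vertices of any clique must share a bag in every tree decomposition; so some bag has ≥ 5 vertices and tw(G) ≥ 4. Therefore the treewidth is 4.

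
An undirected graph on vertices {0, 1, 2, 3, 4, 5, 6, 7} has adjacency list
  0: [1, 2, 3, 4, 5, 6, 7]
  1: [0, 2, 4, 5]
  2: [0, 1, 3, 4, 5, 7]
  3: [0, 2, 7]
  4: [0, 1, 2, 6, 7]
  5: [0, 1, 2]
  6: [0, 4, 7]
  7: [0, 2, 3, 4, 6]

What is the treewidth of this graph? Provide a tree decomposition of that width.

Every bag has size at most 4, so the width is 4 − 1 = 3 and tw(G) ≤ 3. Conversely, {0, 1, 2, 4} is a clique of size 4, and the vertices of any clique must share a bag in every tree decomposition; so some bag has ≥ 4 vertices and tw(G) ≥ 3. Hence tw(G) = 3 exactly.

Treewidth 3.
Bags: B1 = {0, 1, 2, 5}  B2 = {0, 1, 2, 4}  B3 = {0, 2, 4, 7}  B4 = {0, 2, 3, 7}  B5 = {0, 4, 6, 7}
Tree: B1–B2, B2–B3, B3–B4, B3–B5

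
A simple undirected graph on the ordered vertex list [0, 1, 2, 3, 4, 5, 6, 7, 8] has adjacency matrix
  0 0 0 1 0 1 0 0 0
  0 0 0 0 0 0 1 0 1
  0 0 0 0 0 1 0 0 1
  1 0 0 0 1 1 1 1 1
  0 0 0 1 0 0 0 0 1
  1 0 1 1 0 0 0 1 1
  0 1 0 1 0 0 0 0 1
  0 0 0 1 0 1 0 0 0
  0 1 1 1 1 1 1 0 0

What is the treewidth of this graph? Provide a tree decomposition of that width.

Treewidth 2.
Bags: B1 = {1, 6, 8}  B2 = {3, 6, 8}  B3 = {3, 5, 8}  B4 = {0, 3, 5}  B5 = {2, 5, 8}  B6 = {3, 5, 7}  B7 = {3, 4, 8}
Tree: B1–B2, B2–B3, B3–B4, B3–B5, B4–B6, B3–B7

The largest bag has 3 vertices, giving width 2; this decomposition certifies tw(G) ≤ 2. For the lower bound, the 3 vertices {1, 6, 8} are pairwise adjacent, and any tree decomposition puts a clique entirely inside one bag — forcing width ≥ 2. The upper and lower bounds meet at 2, so that is the treewidth.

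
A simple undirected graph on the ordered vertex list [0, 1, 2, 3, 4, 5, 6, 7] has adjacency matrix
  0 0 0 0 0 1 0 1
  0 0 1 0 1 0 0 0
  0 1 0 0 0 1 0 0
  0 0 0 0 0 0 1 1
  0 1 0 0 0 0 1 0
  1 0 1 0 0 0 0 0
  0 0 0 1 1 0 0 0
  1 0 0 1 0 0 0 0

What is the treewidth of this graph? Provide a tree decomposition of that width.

The largest bag has 3 vertices, giving width 2; this decomposition certifies tw(G) ≤ 2. Since 2–5–0–7–3–6–4–1–2 is a cycle in G, G is not acyclic. Forests are exactly the graphs of treewidth ≤ 1, so tw(G) ≥ 2. Therefore the treewidth is 2.

Treewidth 2.
One optimal decomposition is:
Bags: B1 = {0, 2, 5}  B2 = {0, 2, 7}  B3 = {2, 3, 7}  B4 = {2, 3, 6}  B5 = {2, 4, 6}  B6 = {1, 2, 4}
Tree: B1–B2, B2–B3, B3–B4, B4–B5, B5–B6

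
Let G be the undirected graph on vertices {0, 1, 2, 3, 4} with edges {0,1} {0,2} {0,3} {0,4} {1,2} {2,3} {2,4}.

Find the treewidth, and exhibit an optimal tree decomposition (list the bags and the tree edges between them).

Each bag holds 3 vertices, so the decomposition has width 2, which upper-bounds the treewidth. For the lower bound, the 3 vertices {0, 1, 2} are pairwise adjacent, and any tree decomposition puts a clique entirely inside one bag — forcing width ≥ 2. Therefore the treewidth is 2.

Treewidth 2.
Bags: B1 = {0, 1, 2}  B2 = {0, 2, 4}  B3 = {0, 2, 3}
Tree: B1–B2, B1–B3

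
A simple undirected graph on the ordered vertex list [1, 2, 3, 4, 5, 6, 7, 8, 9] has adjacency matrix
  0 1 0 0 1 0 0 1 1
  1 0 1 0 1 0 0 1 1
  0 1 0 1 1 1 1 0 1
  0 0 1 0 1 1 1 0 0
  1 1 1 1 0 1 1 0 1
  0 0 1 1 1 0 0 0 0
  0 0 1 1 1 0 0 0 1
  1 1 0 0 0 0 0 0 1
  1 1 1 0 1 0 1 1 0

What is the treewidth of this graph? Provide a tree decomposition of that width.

Each bag holds 4 vertices, so the decomposition has width 3, which upper-bounds the treewidth. Conversely, {1, 2, 8, 9} is a clique of size 4, and the vertices of any clique must share a bag in every tree decomposition; so some bag has ≥ 4 vertices and tw(G) ≥ 3. Hence tw(G) = 3 exactly.

Treewidth 3.
Bags: B1 = {3, 4, 5, 7}  B2 = {3, 5, 7, 9}  B3 = {3, 4, 5, 6}  B4 = {2, 3, 5, 9}  B5 = {1, 2, 5, 9}  B6 = {1, 2, 8, 9}
Tree: B1–B2, B1–B3, B2–B4, B4–B5, B5–B6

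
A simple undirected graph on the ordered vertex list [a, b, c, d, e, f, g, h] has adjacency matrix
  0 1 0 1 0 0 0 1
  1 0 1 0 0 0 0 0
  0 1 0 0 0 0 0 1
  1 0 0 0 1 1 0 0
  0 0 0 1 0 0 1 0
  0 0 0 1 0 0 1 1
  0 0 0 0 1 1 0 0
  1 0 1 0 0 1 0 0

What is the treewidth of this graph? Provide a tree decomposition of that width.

Treewidth 2.
One optimal decomposition is:
Bags: B1 = {b, c, h}  B2 = {a, b, h}  B3 = {a, f, h}  B4 = {a, d, f}  B5 = {d, f, g}  B6 = {d, e, g}
Tree: B1–B2, B2–B3, B3–B4, B4–B5, B5–B6

Every bag has size at most 3, so the width is 3 − 1 = 2 and tw(G) ≤ 2. For the lower bound, G contains the cycle c–b–a–h–c, so G is not a forest; only forests have treewidth ≤ 1, hence tw(G) ≥ 2. The upper and lower bounds meet at 2, so that is the treewidth.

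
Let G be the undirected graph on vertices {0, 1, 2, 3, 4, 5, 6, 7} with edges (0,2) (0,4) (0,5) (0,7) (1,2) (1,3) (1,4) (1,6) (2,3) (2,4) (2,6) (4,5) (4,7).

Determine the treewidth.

A width-2 tree decomposition is:
Bags: B1 = {1, 2, 6}  B2 = {1, 2, 3}  B3 = {1, 2, 4}  B4 = {0, 2, 4}  B5 = {0, 4, 7}  B6 = {0, 4, 5}
Tree: B1–B2, B1–B3, B3–B4, B4–B5, B5–B6
Every bag has size at most 3, so the width is 3 − 1 = 2 and tw(G) ≤ 2. Conversely, {0, 2, 4} is a clique of size 3, and the vertices of any clique must share a bag in every tree decomposition; so some bag has ≥ 3 vertices and tw(G) ≥ 2. The upper and lower bounds meet at 2, so that is the treewidth.

2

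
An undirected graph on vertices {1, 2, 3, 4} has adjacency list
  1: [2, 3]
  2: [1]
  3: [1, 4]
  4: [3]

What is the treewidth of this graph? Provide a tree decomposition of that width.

Each bag holds 2 vertices, so the decomposition has width 1, which upper-bounds the treewidth. Since G has at least one edge (e.g. 4–3), it is not an edgeless graph, so tw(G) ≥ 1. Combining the bounds, tw(G) = 1.

Treewidth 1.
One such decomposition:
Bags: B1 = {3, 4}  B2 = {1, 3}  B3 = {1, 2}
Tree: B1–B2, B2–B3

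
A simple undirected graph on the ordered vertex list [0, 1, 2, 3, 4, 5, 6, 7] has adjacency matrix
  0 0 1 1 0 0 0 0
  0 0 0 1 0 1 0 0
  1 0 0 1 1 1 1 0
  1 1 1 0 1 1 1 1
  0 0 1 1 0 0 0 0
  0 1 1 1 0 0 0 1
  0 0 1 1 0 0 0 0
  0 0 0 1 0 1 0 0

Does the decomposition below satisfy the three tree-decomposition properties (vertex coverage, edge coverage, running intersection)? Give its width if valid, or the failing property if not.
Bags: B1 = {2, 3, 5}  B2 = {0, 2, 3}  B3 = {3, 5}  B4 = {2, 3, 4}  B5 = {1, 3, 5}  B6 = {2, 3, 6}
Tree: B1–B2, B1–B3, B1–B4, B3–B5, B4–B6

A tree decomposition must satisfy three properties: every vertex lies in some bag; for every edge, both endpoints lie together in some bag; and for every vertex, the bags containing it form a connected subtree. Here vertex 7 appears in no bag, so the decomposition is invalid.

No — vertex 7 appears in no bag.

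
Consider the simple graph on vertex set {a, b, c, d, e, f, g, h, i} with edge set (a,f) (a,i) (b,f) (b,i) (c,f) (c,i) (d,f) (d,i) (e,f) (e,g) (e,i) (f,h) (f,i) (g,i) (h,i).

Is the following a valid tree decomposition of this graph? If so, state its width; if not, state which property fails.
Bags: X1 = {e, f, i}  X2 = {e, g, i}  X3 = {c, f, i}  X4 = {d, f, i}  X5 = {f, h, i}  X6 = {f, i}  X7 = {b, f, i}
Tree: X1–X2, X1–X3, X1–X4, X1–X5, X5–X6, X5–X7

No — vertex a appears in no bag.

A tree decomposition must satisfy three properties: every vertex lies in some bag; for every edge, both endpoints lie together in some bag; and for every vertex, the bags containing it form a connected subtree. Here vertex a appears in no bag, so the decomposition is invalid.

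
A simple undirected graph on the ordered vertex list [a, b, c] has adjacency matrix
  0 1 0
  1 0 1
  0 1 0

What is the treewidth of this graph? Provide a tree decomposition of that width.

Every bag has size at most 2, so the width is 2 − 1 = 1 and tw(G) ≤ 1. Since G has at least one edge (e.g. a–b), it is not an edgeless graph, so tw(G) ≥ 1. Combining the bounds, tw(G) = 1.

Treewidth 1.
Bags: B1 = {a, b}  B2 = {b, c}
Tree: B1–B2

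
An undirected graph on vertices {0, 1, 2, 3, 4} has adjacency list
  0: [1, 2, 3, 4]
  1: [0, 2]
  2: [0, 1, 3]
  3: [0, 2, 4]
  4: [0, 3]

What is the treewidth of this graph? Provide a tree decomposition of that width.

Treewidth 2.
One such decomposition:
Bags: B1 = {0, 3, 4}  B2 = {0, 2, 3}  B3 = {0, 1, 2}
Tree: B1–B2, B2–B3

The largest bag has 3 vertices, giving width 2; this decomposition certifies tw(G) ≤ 2. On the other hand G contains the 3-clique {0, 1, 2}. A clique must lie in a single bag of any decomposition, so no decomposition can have width below 2. Hence tw(G) = 2 exactly.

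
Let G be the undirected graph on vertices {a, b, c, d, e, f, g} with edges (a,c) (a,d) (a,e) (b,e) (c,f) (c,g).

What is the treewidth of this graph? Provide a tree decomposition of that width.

Every bag has size at most 2, so the width is 2 − 1 = 1 and tw(G) ≤ 1. Any graph with an edge has treewidth ≥ 1, and G has the edge a–c. The upper and lower bounds meet at 1, so that is the treewidth.

Treewidth 1.
One optimal decomposition is:
Bags: B1 = {a, c}  B2 = {c, g}  B3 = {a, e}  B4 = {c, f}  B5 = {b, e}  B6 = {a, d}
Tree: B1–B2, B1–B3, B1–B4, B3–B5, B1–B6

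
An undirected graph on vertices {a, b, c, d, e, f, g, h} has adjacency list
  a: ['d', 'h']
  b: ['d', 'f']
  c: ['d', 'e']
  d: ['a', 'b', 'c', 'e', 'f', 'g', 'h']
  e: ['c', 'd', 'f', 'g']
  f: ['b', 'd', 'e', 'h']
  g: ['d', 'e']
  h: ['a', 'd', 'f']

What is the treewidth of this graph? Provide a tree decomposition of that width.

Treewidth 2.
One optimal decomposition is:
Bags: B1 = {b, d, f}  B2 = {d, e, f}  B3 = {d, f, h}  B4 = {c, d, e}  B5 = {a, d, h}  B6 = {d, e, g}
Tree: B1–B2, B1–B3, B2–B4, B3–B5, B4–B6

The largest bag has 3 vertices, giving width 2; this decomposition certifies tw(G) ≤ 2. For the lower bound, the 3 vertices {d, e, g} are pairwise adjacent, and any tree decomposition puts a clique entirely inside one bag — forcing width ≥ 2. Hence tw(G) = 2 exactly.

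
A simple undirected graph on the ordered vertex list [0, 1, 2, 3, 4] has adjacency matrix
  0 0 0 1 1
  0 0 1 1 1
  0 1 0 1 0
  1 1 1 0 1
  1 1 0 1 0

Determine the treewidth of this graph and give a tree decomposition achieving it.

Every bag has size at most 3, so the width is 3 − 1 = 2 and tw(G) ≤ 2. On the other hand G contains the 3-clique {0, 3, 4}. A clique must lie in a single bag of any decomposition, so no decomposition can have width below 2. The upper and lower bounds meet at 2, so that is the treewidth.

Treewidth 2.
One optimal decomposition is:
Bags: B1 = {0, 3, 4}  B2 = {1, 3, 4}  B3 = {1, 2, 3}
Tree: B1–B2, B2–B3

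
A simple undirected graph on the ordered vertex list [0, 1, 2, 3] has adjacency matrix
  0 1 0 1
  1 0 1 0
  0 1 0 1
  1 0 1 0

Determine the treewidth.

2

A width-2 tree decomposition is:
Bags: B1 = {0, 1, 2}  B2 = {0, 2, 3}
Tree: B1–B2
Every bag has size at most 3, so the width is 3 − 1 = 2 and tw(G) ≤ 2. Since 2–1–0–3–2 is a cycle in G, G is not acyclic. Forests are exactly the graphs of treewidth ≤ 1, so tw(G) ≥ 2. Combining the bounds, tw(G) = 2.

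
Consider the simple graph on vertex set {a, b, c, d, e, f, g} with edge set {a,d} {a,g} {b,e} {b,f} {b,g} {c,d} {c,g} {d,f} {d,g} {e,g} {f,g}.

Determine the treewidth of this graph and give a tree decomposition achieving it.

Each bag holds 3 vertices, so the decomposition has width 2, which upper-bounds the treewidth. For the lower bound, the 3 vertices {d, f, g} are pairwise adjacent, and any tree decomposition puts a clique entirely inside one bag — forcing width ≥ 2. Hence tw(G) = 2 exactly.

Treewidth 2.
One optimal decomposition is:
Bags: B1 = {b, f, g}  B2 = {d, f, g}  B3 = {b, e, g}  B4 = {a, d, g}  B5 = {c, d, g}
Tree: B1–B2, B1–B3, B2–B4, B4–B5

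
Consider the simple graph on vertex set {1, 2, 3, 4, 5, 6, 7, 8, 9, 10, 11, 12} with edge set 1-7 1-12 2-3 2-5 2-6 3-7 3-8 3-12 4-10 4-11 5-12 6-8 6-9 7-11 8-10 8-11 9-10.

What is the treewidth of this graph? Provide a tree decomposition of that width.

The largest bag has 4 vertices, giving width 3; this decomposition certifies tw(G) ≤ 3. For the lower bound: the 4 vertex sets {4,9,10}, {6}, {8}, {2,3,7,11} are disjoint, each induces a connected subgraph, and every pair is joined by at least one edge of G. Contracting each set to a single vertex therefore yields K_{4} as a minor, and since treewidth is minor-monotone, tw(G) ≥ tw(K_{4}) = 3. Combining the bounds, tw(G) = 3.

Treewidth 3.
One such decomposition:
Bags: B1 = {4, 6, 9, 10}  B2 = {4, 6, 8, 10}  B3 = {4, 6, 8, 11}  B4 = {2, 6, 8, 11}  B5 = {2, 3, 8, 11}  B6 = {2, 3, 7, 11}  B7 = {2, 3, 5, 7}  B8 = {3, 5, 7, 12}  B9 = {1, 5, 7, 12}
Tree: B1–B2, B2–B3, B3–B4, B4–B5, B5–B6, B6–B7, B7–B8, B8–B9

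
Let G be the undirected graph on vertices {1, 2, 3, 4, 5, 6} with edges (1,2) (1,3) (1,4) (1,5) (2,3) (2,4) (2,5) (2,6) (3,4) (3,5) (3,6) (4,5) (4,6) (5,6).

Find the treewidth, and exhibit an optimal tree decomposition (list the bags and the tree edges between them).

Treewidth 4.
One optimal decomposition is:
Bags: B1 = {2, 3, 4, 5, 6}  B2 = {1, 2, 3, 4, 5}
Tree: B1–B2

Every bag has size at most 5, so the width is 5 − 1 = 4 and tw(G) ≤ 4. On the other hand G contains the 5-clique {1, 2, 3, 4, 5}. A clique must lie in a single bag of any decomposition, so no decomposition can have width below 4. Hence tw(G) = 4 exactly.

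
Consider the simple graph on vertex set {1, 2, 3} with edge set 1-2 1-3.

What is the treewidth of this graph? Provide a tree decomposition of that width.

Treewidth 1.
One optimal decomposition is:
Bags: B1 = {1, 3}  B2 = {1, 2}
Tree: B1–B2

The largest bag has 2 vertices, giving width 1; this decomposition certifies tw(G) ≤ 1. G has an edge, so its treewidth is at least 1. The upper and lower bounds meet at 1, so that is the treewidth.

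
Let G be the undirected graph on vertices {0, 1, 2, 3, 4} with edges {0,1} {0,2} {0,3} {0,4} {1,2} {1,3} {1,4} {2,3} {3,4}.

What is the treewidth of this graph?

A width-3 tree decomposition is:
Bags: B1 = {0, 1, 2, 3}  B2 = {0, 1, 3, 4}
Tree: B1–B2
The largest bag has 4 vertices, giving width 3; this decomposition certifies tw(G) ≤ 3. Conversely, {0, 1, 2, 3} is a clique of size 4, and the vertices of any clique must share a bag in every tree decomposition; so some bag has ≥ 4 vertices and tw(G) ≥ 3. The upper and lower bounds meet at 3, so that is the treewidth.

3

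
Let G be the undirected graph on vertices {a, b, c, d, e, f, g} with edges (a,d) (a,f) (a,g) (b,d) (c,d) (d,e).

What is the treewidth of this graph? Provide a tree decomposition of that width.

Every bag has size at most 2, so the width is 2 − 1 = 1 and tw(G) ≤ 1. Since G has at least one edge (e.g. e–d), it is not an edgeless graph, so tw(G) ≥ 1. Hence tw(G) = 1 exactly.

Treewidth 1.
Bags: B1 = {d, e}  B2 = {b, d}  B3 = {c, d}  B4 = {a, d}  B5 = {a, f}  B6 = {a, g}
Tree: B1–B2, B2–B3, B3–B4, B4–B5, B5–B6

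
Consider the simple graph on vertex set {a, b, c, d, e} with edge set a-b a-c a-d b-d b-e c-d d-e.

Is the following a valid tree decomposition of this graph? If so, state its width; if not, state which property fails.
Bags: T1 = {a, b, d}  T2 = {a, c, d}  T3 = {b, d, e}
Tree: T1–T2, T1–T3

Yes; width 2.

Checking the three conditions: (i) the bags cover all of {a, b, c, d, e}; (ii) for each edge, some bag contains both endpoints; (iii) the bags containing any fixed vertex form a subtree. All hold, so the decomposition is valid with width 3 − 1 = 2.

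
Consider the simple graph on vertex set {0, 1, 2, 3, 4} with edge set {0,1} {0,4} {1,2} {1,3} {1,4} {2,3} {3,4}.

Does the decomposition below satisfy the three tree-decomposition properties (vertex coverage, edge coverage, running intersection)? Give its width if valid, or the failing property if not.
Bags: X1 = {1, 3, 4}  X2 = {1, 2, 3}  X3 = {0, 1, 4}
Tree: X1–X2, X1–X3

Vertex coverage: the bags together contain {0, 1, 2, 3, 4}, the full vertex set. Edge coverage: each edge of G has both endpoints in at least one bag. Running intersection: for every vertex, the bags containing it form a connected subtree. All three properties hold, so this is a valid tree decomposition of width max|bag| − 1 = 2, and hence tw(G) ≤ 2.

Yes; width 2.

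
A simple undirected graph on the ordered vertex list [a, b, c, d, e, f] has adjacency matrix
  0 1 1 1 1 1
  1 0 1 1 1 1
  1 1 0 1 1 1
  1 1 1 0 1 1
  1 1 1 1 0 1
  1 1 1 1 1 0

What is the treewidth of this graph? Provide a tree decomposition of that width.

A single bag containing all 6 vertices is trivially a valid decomposition of width 5. On the other hand G contains the 6-clique {a, b, c, d, e, f}. A clique must lie in a single bag of any decomposition, so no decomposition can have width below 5. The upper and lower bounds meet at 5, so that is the treewidth.

Treewidth 5.
One optimal decomposition is:
Bags: B1 = {a, b, c, d, e, f}
Tree: (single bag)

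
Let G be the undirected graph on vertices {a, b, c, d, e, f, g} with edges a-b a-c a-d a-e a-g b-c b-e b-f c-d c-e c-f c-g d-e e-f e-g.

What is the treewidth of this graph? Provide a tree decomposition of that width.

Each bag holds 4 vertices, so the decomposition has width 3, which upper-bounds the treewidth. Conversely, {a, c, d, e} is a clique of size 4, and the vertices of any clique must share a bag in every tree decomposition; so some bag has ≥ 4 vertices and tw(G) ≥ 3. Hence tw(G) = 3 exactly.

Treewidth 3.
One optimal decomposition is:
Bags: B1 = {b, c, e, f}  B2 = {a, b, c, e}  B3 = {a, c, e, g}  B4 = {a, c, d, e}
Tree: B1–B2, B2–B3, B2–B4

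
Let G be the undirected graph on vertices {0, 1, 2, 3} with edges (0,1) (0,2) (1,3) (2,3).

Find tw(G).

A width-2 tree decomposition is:
Bags: B1 = {0, 2, 3}  B2 = {0, 1, 3}
Tree: B1–B2
Each bag holds 3 vertices, so the decomposition has width 2, which upper-bounds the treewidth. For the lower bound, G contains the cycle 0–2–3–1–0, so G is not a forest; only forests have treewidth ≤ 1, hence tw(G) ≥ 2. Combining the bounds, tw(G) = 2.

2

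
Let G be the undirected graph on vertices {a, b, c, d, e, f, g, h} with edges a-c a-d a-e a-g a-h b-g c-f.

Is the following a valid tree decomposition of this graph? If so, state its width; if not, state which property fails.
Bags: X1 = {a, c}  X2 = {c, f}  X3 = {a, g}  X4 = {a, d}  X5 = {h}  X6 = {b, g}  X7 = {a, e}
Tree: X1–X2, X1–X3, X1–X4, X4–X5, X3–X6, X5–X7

No — edge (a,h) lies in no bag.

A tree decomposition must satisfy three properties: every vertex lies in some bag; for every edge, both endpoints lie together in some bag; and for every vertex, the bags containing it form a connected subtree. Here edge (a,h) lies in no bag, so the decomposition is invalid.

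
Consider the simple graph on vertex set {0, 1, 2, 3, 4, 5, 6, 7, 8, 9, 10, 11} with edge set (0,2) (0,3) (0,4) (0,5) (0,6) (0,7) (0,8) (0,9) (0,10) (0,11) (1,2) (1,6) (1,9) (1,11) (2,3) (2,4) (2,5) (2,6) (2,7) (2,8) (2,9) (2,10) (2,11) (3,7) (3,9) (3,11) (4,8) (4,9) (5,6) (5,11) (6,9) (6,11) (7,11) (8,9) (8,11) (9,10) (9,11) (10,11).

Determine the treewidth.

A width-4 tree decomposition is:
Bags: B1 = {0, 2, 9, 10, 11}  B2 = {0, 2, 3, 9, 11}  B3 = {0, 2, 3, 7, 11}  B4 = {0, 2, 6, 9, 11}  B5 = {0, 2, 5, 6, 11}  B6 = {0, 2, 8, 9, 11}  B7 = {1, 2, 6, 9, 11}  B8 = {0, 2, 4, 8, 9}
Tree: B1–B2, B2–B3, B2–B4, B4–B5, B4–B6, B4–B7, B6–B8
Each bag holds 5 vertices, so the decomposition has width 4, which upper-bounds the treewidth. For the lower bound, the 5 vertices {0, 2, 8, 9, 11} are pairwise adjacent, and any tree decomposition puts a clique entirely inside one bag — forcing width ≥ 4. Therefore the treewidth is 4.

4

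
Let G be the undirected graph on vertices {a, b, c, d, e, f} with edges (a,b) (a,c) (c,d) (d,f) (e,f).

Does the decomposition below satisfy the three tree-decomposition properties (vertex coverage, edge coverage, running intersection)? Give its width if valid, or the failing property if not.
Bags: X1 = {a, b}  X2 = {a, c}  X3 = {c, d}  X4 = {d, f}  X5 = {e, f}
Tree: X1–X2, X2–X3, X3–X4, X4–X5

Yes; width 1.

Checking the three conditions: (i) the bags cover all of {a, b, c, d, e, f}; (ii) for each edge, some bag contains both endpoints; (iii) the bags containing any fixed vertex form a subtree. All hold, so the decomposition is valid with width 2 − 1 = 1.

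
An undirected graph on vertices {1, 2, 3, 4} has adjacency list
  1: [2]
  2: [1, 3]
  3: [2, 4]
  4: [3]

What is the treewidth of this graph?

1

A width-1 tree decomposition is:
Bags: B1 = {3, 4}  B2 = {2, 3}  B3 = {1, 2}
Tree: B1–B2, B2–B3
Every bag has size at most 2, so the width is 2 − 1 = 1 and tw(G) ≤ 1. Since G has at least one edge (e.g. 4–3), it is not an edgeless graph, so tw(G) ≥ 1. The upper and lower bounds meet at 1, so that is the treewidth.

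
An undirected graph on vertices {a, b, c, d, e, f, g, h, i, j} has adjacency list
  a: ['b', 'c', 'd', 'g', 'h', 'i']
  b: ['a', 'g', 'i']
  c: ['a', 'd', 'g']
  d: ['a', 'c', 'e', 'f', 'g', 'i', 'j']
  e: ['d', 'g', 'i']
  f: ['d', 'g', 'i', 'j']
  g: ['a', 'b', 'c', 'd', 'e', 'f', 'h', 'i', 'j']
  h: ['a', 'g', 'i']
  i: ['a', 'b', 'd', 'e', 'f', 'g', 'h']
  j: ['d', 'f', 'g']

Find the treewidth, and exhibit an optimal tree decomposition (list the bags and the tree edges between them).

Treewidth 3.
Bags: B1 = {a, d, g, i}  B2 = {a, g, h, i}  B3 = {d, f, g, i}  B4 = {a, c, d, g}  B5 = {d, f, g, j}  B6 = {a, b, g, i}  B7 = {d, e, g, i}
Tree: B1–B2, B1–B3, B1–B4, B3–B5, B1–B6, B3–B7

The largest bag has 4 vertices, giving width 3; this decomposition certifies tw(G) ≤ 3. Conversely, {d, f, g, j} is a clique of size 4, and the vertices of any clique must share a bag in every tree decomposition; so some bag has ≥ 4 vertices and tw(G) ≥ 3. Hence tw(G) = 3 exactly.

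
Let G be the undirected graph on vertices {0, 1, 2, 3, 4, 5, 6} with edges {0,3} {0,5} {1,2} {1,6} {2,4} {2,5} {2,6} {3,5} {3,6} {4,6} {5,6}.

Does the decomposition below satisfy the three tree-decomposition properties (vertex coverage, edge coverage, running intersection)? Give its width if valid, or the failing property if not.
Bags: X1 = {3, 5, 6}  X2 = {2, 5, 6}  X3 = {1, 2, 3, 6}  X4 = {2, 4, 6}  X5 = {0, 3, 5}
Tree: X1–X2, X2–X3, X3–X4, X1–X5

No — bags containing vertex 3 are not connected in the tree.

A tree decomposition must satisfy three properties: every vertex lies in some bag; for every edge, both endpoints lie together in some bag; and for every vertex, the bags containing it form a connected subtree. Here bags containing vertex 3 are not connected in the tree, so the decomposition is invalid.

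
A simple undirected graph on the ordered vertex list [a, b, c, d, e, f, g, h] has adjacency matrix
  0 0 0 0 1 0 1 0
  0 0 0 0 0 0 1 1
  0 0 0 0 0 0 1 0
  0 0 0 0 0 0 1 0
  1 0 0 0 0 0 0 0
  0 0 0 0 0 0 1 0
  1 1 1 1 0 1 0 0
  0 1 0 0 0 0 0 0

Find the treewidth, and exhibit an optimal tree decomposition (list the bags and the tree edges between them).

Treewidth 1.
One optimal decomposition is:
Bags: B1 = {f, g}  B2 = {b, g}  B3 = {c, g}  B4 = {b, h}  B5 = {a, g}  B6 = {a, e}  B7 = {d, g}
Tree: B1–B2, B2–B3, B2–B4, B1–B5, B5–B6, B5–B7

Each bag holds 2 vertices, so the decomposition has width 1, which upper-bounds the treewidth. G has an edge, so its treewidth is at least 1. Therefore the treewidth is 1.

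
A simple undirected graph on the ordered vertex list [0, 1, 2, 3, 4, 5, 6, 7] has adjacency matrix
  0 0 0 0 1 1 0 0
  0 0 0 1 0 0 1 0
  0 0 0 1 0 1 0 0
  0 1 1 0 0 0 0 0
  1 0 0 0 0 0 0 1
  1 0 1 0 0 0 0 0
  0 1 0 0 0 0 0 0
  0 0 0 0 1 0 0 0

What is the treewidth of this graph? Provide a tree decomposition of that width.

Treewidth 1.
One such decomposition:
Bags: B1 = {4, 7}  B2 = {0, 4}  B3 = {0, 5}  B4 = {2, 5}  B5 = {2, 3}  B6 = {1, 3}  B7 = {1, 6}
Tree: B1–B2, B2–B3, B3–B4, B4–B5, B5–B6, B6–B7

The largest bag has 2 vertices, giving width 1; this decomposition certifies tw(G) ≤ 1. G has an edge, so its treewidth is at least 1. The upper and lower bounds meet at 1, so that is the treewidth.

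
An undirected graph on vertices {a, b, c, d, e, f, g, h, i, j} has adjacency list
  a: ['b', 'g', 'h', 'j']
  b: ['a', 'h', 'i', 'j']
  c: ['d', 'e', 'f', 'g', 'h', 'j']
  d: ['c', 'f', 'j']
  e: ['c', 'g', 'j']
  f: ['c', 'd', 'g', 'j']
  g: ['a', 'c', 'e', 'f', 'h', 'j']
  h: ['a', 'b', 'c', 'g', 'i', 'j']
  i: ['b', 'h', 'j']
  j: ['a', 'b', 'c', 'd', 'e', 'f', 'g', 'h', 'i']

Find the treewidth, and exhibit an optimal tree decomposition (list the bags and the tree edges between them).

The largest bag has 4 vertices, giving width 3; this decomposition certifies tw(G) ≤ 3. Conversely, {c, d, f, j} is a clique of size 4, and the vertices of any clique must share a bag in every tree decomposition; so some bag has ≥ 4 vertices and tw(G) ≥ 3. The upper and lower bounds meet at 3, so that is the treewidth.

Treewidth 3.
One optimal decomposition is:
Bags: B1 = {a, g, h, j}  B2 = {c, g, h, j}  B3 = {a, b, h, j}  B4 = {b, h, i, j}  B5 = {c, f, g, j}  B6 = {c, e, g, j}  B7 = {c, d, f, j}
Tree: B1–B2, B1–B3, B3–B4, B2–B5, B5–B6, B5–B7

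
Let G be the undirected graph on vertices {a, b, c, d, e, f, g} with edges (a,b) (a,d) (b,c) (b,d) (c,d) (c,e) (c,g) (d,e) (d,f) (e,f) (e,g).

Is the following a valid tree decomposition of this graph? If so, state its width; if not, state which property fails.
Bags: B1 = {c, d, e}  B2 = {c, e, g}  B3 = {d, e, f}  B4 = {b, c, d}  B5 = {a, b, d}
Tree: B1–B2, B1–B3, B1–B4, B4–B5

Every vertex of G appears in some bag (union = {a, b, c, d, e, f, g}); every edge is covered by a bag; and for each vertex v the set of bags containing v is connected in the bag tree. The decomposition is therefore valid. The largest bag has 3 vertices, so the width is 2.

Yes; width 2.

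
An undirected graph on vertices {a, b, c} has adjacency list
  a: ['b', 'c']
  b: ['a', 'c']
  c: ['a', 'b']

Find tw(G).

2

A width-2 tree decomposition is:
Bags: B1 = {a, b, c}
Tree: (single bag)
A single bag containing all 3 vertices is trivially a valid decomposition of width 2. For the lower bound, the 3 vertices {a, b, c} are pairwise adjacent, and any tree decomposition puts a clique entirely inside one bag — forcing width ≥ 2. Therefore the treewidth is 2.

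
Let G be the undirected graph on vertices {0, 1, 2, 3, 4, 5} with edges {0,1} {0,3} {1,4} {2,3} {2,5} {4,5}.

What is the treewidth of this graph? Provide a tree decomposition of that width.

Each bag holds 3 vertices, so the decomposition has width 2, which upper-bounds the treewidth. Since 2–5–4–1–0–3–2 is a cycle in G, G is not acyclic. Forests are exactly the graphs of treewidth ≤ 1, so tw(G) ≥ 2. Therefore the treewidth is 2.

Treewidth 2.
One such decomposition:
Bags: B1 = {2, 4, 5}  B2 = {1, 2, 4}  B3 = {0, 1, 2}  B4 = {0, 2, 3}
Tree: B1–B2, B2–B3, B3–B4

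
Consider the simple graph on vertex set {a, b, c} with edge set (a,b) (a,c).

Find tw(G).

A width-1 tree decomposition is:
Bags: B1 = {a, b}  B2 = {a, c}
Tree: B1–B2
Every bag has size at most 2, so the width is 2 − 1 = 1 and tw(G) ≤ 1. G has an edge, so its treewidth is at least 1. Combining the bounds, tw(G) = 1.

1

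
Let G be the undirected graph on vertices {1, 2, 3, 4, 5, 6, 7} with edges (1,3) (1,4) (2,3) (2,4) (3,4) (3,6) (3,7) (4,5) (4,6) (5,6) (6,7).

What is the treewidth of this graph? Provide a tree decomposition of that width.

Treewidth 2.
One optimal decomposition is:
Bags: B1 = {3, 4, 6}  B2 = {2, 3, 4}  B3 = {4, 5, 6}  B4 = {1, 3, 4}  B5 = {3, 6, 7}
Tree: B1–B2, B1–B3, B2–B4, B1–B5

Every bag has size at most 3, so the width is 3 − 1 = 2 and tw(G) ≤ 2. Conversely, {1, 3, 4} is a clique of size 3, and the vertices of any clique must share a bag in every tree decomposition; so some bag has ≥ 3 vertices and tw(G) ≥ 2. The upper and lower bounds meet at 2, so that is the treewidth.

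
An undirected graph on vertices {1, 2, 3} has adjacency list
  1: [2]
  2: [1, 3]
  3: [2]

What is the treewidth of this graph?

A width-1 tree decomposition is:
Bags: B1 = {1, 2}  B2 = {2, 3}
Tree: B1–B2
Each bag holds 2 vertices, so the decomposition has width 1, which upper-bounds the treewidth. Since G has at least one edge (e.g. 2–1), it is not an edgeless graph, so tw(G) ≥ 1. Combining the bounds, tw(G) = 1.

1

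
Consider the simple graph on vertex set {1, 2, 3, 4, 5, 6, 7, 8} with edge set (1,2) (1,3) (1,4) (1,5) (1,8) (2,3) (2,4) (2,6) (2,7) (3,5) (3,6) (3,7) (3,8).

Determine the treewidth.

2

A width-2 tree decomposition is:
Bags: B1 = {1, 2, 3}  B2 = {1, 3, 5}  B3 = {1, 3, 8}  B4 = {1, 2, 4}  B5 = {2, 3, 7}  B6 = {2, 3, 6}
Tree: B1–B2, B1–B3, B1–B4, B1–B5, B5–B6
Each bag holds 3 vertices, so the decomposition has width 2, which upper-bounds the treewidth. For the lower bound, the 3 vertices {1, 3, 8} are pairwise adjacent, and any tree decomposition puts a clique entirely inside one bag — forcing width ≥ 2. Hence tw(G) = 2 exactly.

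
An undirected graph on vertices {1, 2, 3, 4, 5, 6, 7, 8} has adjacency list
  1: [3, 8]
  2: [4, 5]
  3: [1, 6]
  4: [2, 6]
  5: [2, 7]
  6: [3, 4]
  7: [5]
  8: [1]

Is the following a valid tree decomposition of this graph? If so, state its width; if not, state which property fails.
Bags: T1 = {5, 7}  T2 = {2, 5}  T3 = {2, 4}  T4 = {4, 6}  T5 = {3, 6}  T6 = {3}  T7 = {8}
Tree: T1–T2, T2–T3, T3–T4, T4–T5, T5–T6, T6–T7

A tree decomposition must satisfy three properties: every vertex lies in some bag; for every edge, both endpoints lie together in some bag; and for every vertex, the bags containing it form a connected subtree. Here vertex 1 appears in no bag, so the decomposition is invalid.

No — vertex 1 appears in no bag.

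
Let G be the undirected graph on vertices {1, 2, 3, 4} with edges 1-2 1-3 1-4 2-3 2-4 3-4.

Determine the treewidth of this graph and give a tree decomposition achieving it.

With just one bag of size 4, the width is 4 − 1 = 3, so tw(G) ≤ 3. For the lower bound, the 4 vertices {1, 2, 3, 4} are pairwise adjacent, and any tree decomposition puts a clique entirely inside one bag — forcing width ≥ 3. The upper and lower bounds meet at 3, so that is the treewidth.

Treewidth 3.
Bags: B1 = {1, 2, 3, 4}
Tree: (single bag)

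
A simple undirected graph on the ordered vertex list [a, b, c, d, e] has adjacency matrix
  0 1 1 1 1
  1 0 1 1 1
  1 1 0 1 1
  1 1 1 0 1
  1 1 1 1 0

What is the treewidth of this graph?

4

A width-4 tree decomposition is:
Bags: B1 = {a, b, c, d, e}
Tree: (single bag)
A single bag containing all 5 vertices is trivially a valid decomposition of width 4. On the other hand G contains the 5-clique {a, b, c, d, e}. A clique must lie in a single bag of any decomposition, so no decomposition can have width below 4. The upper and lower bounds meet at 4, so that is the treewidth.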